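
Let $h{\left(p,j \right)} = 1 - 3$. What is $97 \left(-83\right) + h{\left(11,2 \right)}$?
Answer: $-8053$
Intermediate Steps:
$h{\left(p,j \right)} = -2$
$97 \left(-83\right) + h{\left(11,2 \right)} = 97 \left(-83\right) - 2 = -8051 - 2 = -8053$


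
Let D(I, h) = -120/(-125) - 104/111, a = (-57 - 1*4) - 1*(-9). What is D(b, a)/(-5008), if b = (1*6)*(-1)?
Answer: -4/868575 ≈ -4.6052e-6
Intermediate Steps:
b = -6 (b = 6*(-1) = -6)
a = -52 (a = (-57 - 4) + 9 = -61 + 9 = -52)
D(I, h) = 64/2775 (D(I, h) = -120*(-1/125) - 104*1/111 = 24/25 - 104/111 = 64/2775)
D(b, a)/(-5008) = (64/2775)/(-5008) = (64/2775)*(-1/5008) = -4/868575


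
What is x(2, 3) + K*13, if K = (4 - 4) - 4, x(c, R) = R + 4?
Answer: -45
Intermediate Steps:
x(c, R) = 4 + R
K = -4 (K = 0 - 4 = -4)
x(2, 3) + K*13 = (4 + 3) - 4*13 = 7 - 52 = -45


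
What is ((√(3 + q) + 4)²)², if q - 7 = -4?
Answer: (4 + √6)⁴ ≈ 1730.2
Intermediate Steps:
q = 3 (q = 7 - 4 = 3)
((√(3 + q) + 4)²)² = ((√(3 + 3) + 4)²)² = ((√6 + 4)²)² = ((4 + √6)²)² = (4 + √6)⁴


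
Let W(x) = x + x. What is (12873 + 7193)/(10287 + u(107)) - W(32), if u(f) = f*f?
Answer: -685519/10868 ≈ -63.077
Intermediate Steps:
u(f) = f²
W(x) = 2*x
(12873 + 7193)/(10287 + u(107)) - W(32) = (12873 + 7193)/(10287 + 107²) - 2*32 = 20066/(10287 + 11449) - 1*64 = 20066/21736 - 64 = 20066*(1/21736) - 64 = 10033/10868 - 64 = -685519/10868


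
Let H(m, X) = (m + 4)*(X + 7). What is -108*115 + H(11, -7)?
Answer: -12420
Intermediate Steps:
H(m, X) = (4 + m)*(7 + X)
-108*115 + H(11, -7) = -108*115 + (28 + 4*(-7) + 7*11 - 7*11) = -12420 + (28 - 28 + 77 - 77) = -12420 + 0 = -12420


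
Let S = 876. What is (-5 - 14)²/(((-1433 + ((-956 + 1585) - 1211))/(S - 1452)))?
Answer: 207936/2015 ≈ 103.19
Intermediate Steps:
(-5 - 14)²/(((-1433 + ((-956 + 1585) - 1211))/(S - 1452))) = (-5 - 14)²/(((-1433 + ((-956 + 1585) - 1211))/(876 - 1452))) = (-19)²/(((-1433 + (629 - 1211))/(-576))) = 361/(((-1433 - 582)*(-1/576))) = 361/((-2015*(-1/576))) = 361/(2015/576) = 361*(576/2015) = 207936/2015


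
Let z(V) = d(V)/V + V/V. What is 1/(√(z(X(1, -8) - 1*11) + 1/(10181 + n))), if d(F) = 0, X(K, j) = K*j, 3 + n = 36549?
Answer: √60651646/7788 ≈ 0.99999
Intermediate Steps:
n = 36546 (n = -3 + 36549 = 36546)
z(V) = 1 (z(V) = 0/V + V/V = 0 + 1 = 1)
1/(√(z(X(1, -8) - 1*11) + 1/(10181 + n))) = 1/(√(1 + 1/(10181 + 36546))) = 1/(√(1 + 1/46727)) = 1/(√(46728/46727)) = 1/(6*√60651646/46727) = √60651646/7788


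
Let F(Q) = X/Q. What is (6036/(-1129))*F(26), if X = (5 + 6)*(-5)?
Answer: 165990/14677 ≈ 11.310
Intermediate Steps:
X = -55 (X = 11*(-5) = -55)
F(Q) = -55/Q
(6036/(-1129))*F(26) = (6036/(-1129))*(-55/26) = (6036*(-1/1129))*(-55*1/26) = -6036/1129*(-55/26) = 165990/14677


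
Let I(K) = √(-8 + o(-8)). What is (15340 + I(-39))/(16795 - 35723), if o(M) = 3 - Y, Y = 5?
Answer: -295/364 - I*√10/18928 ≈ -0.81044 - 0.00016707*I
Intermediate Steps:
o(M) = -2 (o(M) = 3 - 1*5 = 3 - 5 = -2)
I(K) = I*√10 (I(K) = √(-8 - 2) = √(-10) = I*√10)
(15340 + I(-39))/(16795 - 35723) = (15340 + I*√10)/(16795 - 35723) = (15340 + I*√10)/(-18928) = (15340 + I*√10)*(-1/18928) = -295/364 - I*√10/18928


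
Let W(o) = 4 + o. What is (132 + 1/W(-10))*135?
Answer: 35595/2 ≈ 17798.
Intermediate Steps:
(132 + 1/W(-10))*135 = (132 + 1/(4 - 10))*135 = (132 + 1/(-6))*135 = (132 - 1/6)*135 = (791/6)*135 = 35595/2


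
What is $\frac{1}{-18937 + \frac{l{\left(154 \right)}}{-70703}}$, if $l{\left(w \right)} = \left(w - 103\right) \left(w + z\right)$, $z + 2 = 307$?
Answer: $- \frac{4159}{78760360} \approx -5.2806 \cdot 10^{-5}$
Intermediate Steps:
$z = 305$ ($z = -2 + 307 = 305$)
$l{\left(w \right)} = \left(-103 + w\right) \left(305 + w\right)$ ($l{\left(w \right)} = \left(w - 103\right) \left(w + 305\right) = \left(-103 + w\right) \left(305 + w\right)$)
$\frac{1}{-18937 + \frac{l{\left(154 \right)}}{-70703}} = \frac{1}{-18937 + \frac{-31415 + 154^{2} + 202 \cdot 154}{-70703}} = \frac{1}{-18937 + \left(-31415 + 23716 + 31108\right) \left(- \frac{1}{70703}\right)} = \frac{1}{-18937 + 23409 \left(- \frac{1}{70703}\right)} = \frac{1}{-18937 - \frac{1377}{4159}} = \frac{1}{- \frac{78760360}{4159}} = - \frac{4159}{78760360}$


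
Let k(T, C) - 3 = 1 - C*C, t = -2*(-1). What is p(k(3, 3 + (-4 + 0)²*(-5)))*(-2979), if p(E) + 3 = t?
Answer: 2979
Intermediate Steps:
t = 2
k(T, C) = 4 - C² (k(T, C) = 3 + (1 - C*C) = 3 + (1 - C²) = 4 - C²)
p(E) = -1 (p(E) = -3 + 2 = -1)
p(k(3, 3 + (-4 + 0)²*(-5)))*(-2979) = -1*(-2979) = 2979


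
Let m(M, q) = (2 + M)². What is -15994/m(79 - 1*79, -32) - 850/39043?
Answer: -312228571/78086 ≈ -3998.5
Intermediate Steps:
-15994/m(79 - 1*79, -32) - 850/39043 = -15994/(2 + (79 - 1*79))² - 850/39043 = -15994/(2 + (79 - 79))² - 850*1/39043 = -15994/(2 + 0)² - 850/39043 = -15994/(2²) - 850/39043 = -15994/4 - 850/39043 = -15994*¼ - 850/39043 = -7997/2 - 850/39043 = -312228571/78086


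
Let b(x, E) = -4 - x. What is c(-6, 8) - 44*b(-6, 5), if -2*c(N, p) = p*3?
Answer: -100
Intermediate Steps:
c(N, p) = -3*p/2 (c(N, p) = -p*3/2 = -3*p/2)
c(-6, 8) - 44*b(-6, 5) = -3/2*8 - 44*(-4 - 1*(-6)) = -12 - 44*(-4 + 6) = -12 - 44*2 = -12 - 88 = -100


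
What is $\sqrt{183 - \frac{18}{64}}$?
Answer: $\frac{\sqrt{11694}}{8} \approx 13.517$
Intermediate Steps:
$\sqrt{183 - \frac{18}{64}} = \sqrt{183 - \frac{9}{32}} = \sqrt{\frac{5847}{32}} = \frac{\sqrt{11694}}{8}$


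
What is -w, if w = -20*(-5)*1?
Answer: -100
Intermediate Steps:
w = 100 (w = 100*1 = 100)
-w = -1*100 = -100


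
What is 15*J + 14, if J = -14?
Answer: -196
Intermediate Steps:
15*J + 14 = 15*(-14) + 14 = -210 + 14 = -196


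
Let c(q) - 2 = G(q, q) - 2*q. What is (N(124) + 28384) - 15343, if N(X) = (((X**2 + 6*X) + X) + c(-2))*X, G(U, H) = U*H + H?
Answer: 2028289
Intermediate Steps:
G(U, H) = H + H*U (G(U, H) = H*U + H = H + H*U)
c(q) = 2 - 2*q + q*(1 + q) (c(q) = 2 + (q*(1 + q) - 2*q) = 2 + (-2*q + q*(1 + q)) = 2 - 2*q + q*(1 + q))
N(X) = X*(8 + X**2 + 7*X) (N(X) = (((X**2 + 6*X) + X) + (2 + (-2)**2 - 1*(-2)))*X = ((X**2 + 7*X) + (2 + 4 + 2))*X = ((X**2 + 7*X) + 8)*X = (8 + X**2 + 7*X)*X = X*(8 + X**2 + 7*X))
(N(124) + 28384) - 15343 = (124*(8 + 124**2 + 7*124) + 28384) - 15343 = (124*(8 + 15376 + 868) + 28384) - 15343 = (124*16252 + 28384) - 15343 = (2015248 + 28384) - 15343 = 2043632 - 15343 = 2028289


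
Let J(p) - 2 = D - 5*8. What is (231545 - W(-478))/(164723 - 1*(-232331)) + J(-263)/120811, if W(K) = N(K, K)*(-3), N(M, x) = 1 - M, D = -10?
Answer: 14063864905/23984245397 ≈ 0.58638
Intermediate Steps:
W(K) = -3 + 3*K (W(K) = (1 - K)*(-3) = -3 + 3*K)
J(p) = -48 (J(p) = 2 + (-10 - 5*8) = 2 + (-10 - 40) = 2 - 50 = -48)
(231545 - W(-478))/(164723 - 1*(-232331)) + J(-263)/120811 = (231545 - (-3 + 3*(-478)))/(164723 - 1*(-232331)) - 48/120811 = (231545 - (-3 - 1434))/(164723 + 232331) - 48*1/120811 = (231545 - 1*(-1437))/397054 - 48/120811 = (231545 + 1437)*(1/397054) - 48/120811 = 232982*(1/397054) - 48/120811 = 116491/198527 - 48/120811 = 14063864905/23984245397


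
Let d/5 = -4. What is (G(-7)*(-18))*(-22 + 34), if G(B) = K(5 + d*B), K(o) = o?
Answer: -31320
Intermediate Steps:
d = -20 (d = 5*(-4) = -20)
G(B) = 5 - 20*B
(G(-7)*(-18))*(-22 + 34) = ((5 - 20*(-7))*(-18))*(-22 + 34) = ((5 + 140)*(-18))*12 = (145*(-18))*12 = -2610*12 = -31320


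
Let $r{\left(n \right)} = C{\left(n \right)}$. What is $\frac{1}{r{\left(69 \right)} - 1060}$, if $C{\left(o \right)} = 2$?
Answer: $- \frac{1}{1058} \approx -0.00094518$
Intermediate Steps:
$r{\left(n \right)} = 2$
$\frac{1}{r{\left(69 \right)} - 1060} = \frac{1}{2 - 1060} = \frac{1}{-1058} = - \frac{1}{1058}$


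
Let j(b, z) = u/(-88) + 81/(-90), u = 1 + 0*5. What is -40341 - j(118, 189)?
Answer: -17749639/440 ≈ -40340.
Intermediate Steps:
u = 1 (u = 1 + 0 = 1)
j(b, z) = -401/440 (j(b, z) = 1/(-88) + 81/(-90) = 1*(-1/88) + 81*(-1/90) = -1/88 - 9/10 = -401/440)
-40341 - j(118, 189) = -40341 - 1*(-401/440) = -40341 + 401/440 = -17749639/440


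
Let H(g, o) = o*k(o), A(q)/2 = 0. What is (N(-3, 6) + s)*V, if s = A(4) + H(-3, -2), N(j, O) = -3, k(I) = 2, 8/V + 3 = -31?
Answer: 28/17 ≈ 1.6471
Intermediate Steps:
V = -4/17 (V = 8/(-3 - 31) = 8/(-34) = 8*(-1/34) = -4/17 ≈ -0.23529)
A(q) = 0 (A(q) = 2*0 = 0)
H(g, o) = 2*o (H(g, o) = o*2 = 2*o)
s = -4 (s = 0 + 2*(-2) = 0 - 4 = -4)
(N(-3, 6) + s)*V = (-3 - 4)*(-4/17) = -7*(-4/17) = 28/17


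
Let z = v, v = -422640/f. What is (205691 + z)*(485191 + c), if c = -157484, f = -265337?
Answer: 17885545294632449/265337 ≈ 6.7407e+10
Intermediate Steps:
v = 422640/265337 (v = -422640/(-265337) = -422640*(-1/265337) = 422640/265337 ≈ 1.5928)
z = 422640/265337 ≈ 1.5928
(205691 + z)*(485191 + c) = (205691 + 422640/265337)*(485191 - 157484) = (54577855507/265337)*327707 = 17885545294632449/265337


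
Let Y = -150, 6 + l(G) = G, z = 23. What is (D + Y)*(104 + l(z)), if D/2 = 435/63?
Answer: -346060/21 ≈ -16479.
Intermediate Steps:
l(G) = -6 + G
D = 290/21 (D = 2*(435/63) = 2*(435*(1/63)) = 2*(145/21) = 290/21 ≈ 13.810)
(D + Y)*(104 + l(z)) = (290/21 - 150)*(104 + (-6 + 23)) = -2860*(104 + 17)/21 = -2860/21*121 = -346060/21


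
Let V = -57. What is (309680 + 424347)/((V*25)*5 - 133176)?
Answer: -104861/20043 ≈ -5.2318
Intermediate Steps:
(309680 + 424347)/((V*25)*5 - 133176) = (309680 + 424347)/(-57*25*5 - 133176) = 734027/(-1425*5 - 133176) = 734027/(-7125 - 133176) = 734027/(-140301) = 734027*(-1/140301) = -104861/20043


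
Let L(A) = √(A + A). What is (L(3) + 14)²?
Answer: (14 + √6)² ≈ 270.59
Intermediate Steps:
L(A) = √2*√A (L(A) = √(2*A) = √2*√A)
(L(3) + 14)² = (√2*√3 + 14)² = (√6 + 14)² = (14 + √6)²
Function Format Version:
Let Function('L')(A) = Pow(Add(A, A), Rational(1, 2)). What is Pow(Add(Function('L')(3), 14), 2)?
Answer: Pow(Add(14, Pow(6, Rational(1, 2))), 2) ≈ 270.59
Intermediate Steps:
Function('L')(A) = Mul(Pow(2, Rational(1, 2)), Pow(A, Rational(1, 2))) (Function('L')(A) = Pow(Mul(2, A), Rational(1, 2)) = Mul(Pow(2, Rational(1, 2)), Pow(A, Rational(1, 2))))
Pow(Add(Function('L')(3), 14), 2) = Pow(Add(Mul(Pow(2, Rational(1, 2)), Pow(3, Rational(1, 2))), 14), 2) = Pow(Add(Pow(6, Rational(1, 2)), 14), 2) = Pow(Add(14, Pow(6, Rational(1, 2))), 2)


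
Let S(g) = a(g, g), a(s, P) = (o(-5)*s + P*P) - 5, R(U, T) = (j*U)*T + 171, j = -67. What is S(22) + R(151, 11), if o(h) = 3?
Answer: -110571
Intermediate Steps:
R(U, T) = 171 - 67*T*U (R(U, T) = (-67*U)*T + 171 = -67*T*U + 171 = 171 - 67*T*U)
a(s, P) = -5 + P² + 3*s (a(s, P) = (3*s + P*P) - 5 = (3*s + P²) - 5 = (P² + 3*s) - 5 = -5 + P² + 3*s)
S(g) = -5 + g² + 3*g
S(22) + R(151, 11) = (-5 + 22² + 3*22) + (171 - 67*11*151) = (-5 + 484 + 66) + (171 - 111287) = 545 - 111116 = -110571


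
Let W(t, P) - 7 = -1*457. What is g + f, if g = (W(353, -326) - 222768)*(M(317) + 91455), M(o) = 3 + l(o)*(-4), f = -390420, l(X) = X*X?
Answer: 69308352144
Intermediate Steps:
l(X) = X²
M(o) = 3 - 4*o² (M(o) = 3 + o²*(-4) = 3 - 4*o²)
W(t, P) = -450 (W(t, P) = 7 - 1*457 = 7 - 457 = -450)
g = 69308742564 (g = (-450 - 222768)*((3 - 4*317²) + 91455) = -223218*((3 - 4*100489) + 91455) = -223218*((3 - 401956) + 91455) = -223218*(-401953 + 91455) = -223218*(-310498) = 69308742564)
g + f = 69308742564 - 390420 = 69308352144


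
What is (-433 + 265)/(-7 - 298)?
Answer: 168/305 ≈ 0.55082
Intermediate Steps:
(-433 + 265)/(-7 - 298) = -168/(-305) = -168*(-1/305) = 168/305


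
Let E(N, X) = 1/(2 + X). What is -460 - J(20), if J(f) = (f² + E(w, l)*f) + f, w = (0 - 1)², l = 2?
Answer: -885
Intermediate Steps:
w = 1 (w = (-1)² = 1)
J(f) = f² + 5*f/4 (J(f) = (f² + f/(2 + 2)) + f = (f² + f/4) + f = f² + 5*f/4)
-460 - J(20) = -460 - 20*(5 + 4*20)/4 = -460 - 20*(5 + 80)/4 = -460 - 20*85/4 = -460 - 1*425 = -460 - 425 = -885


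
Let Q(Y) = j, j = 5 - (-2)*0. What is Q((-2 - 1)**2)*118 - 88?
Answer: 502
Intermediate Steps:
j = 5 (j = 5 - 1*0 = 5 + 0 = 5)
Q(Y) = 5
Q((-2 - 1)**2)*118 - 88 = 5*118 - 88 = 590 - 88 = 502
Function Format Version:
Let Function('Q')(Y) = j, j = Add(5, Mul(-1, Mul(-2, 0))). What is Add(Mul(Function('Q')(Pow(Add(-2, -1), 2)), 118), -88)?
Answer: 502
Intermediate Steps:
j = 5 (j = Add(5, Mul(-1, 0)) = Add(5, 0) = 5)
Function('Q')(Y) = 5
Add(Mul(Function('Q')(Pow(Add(-2, -1), 2)), 118), -88) = Add(Mul(5, 118), -88) = Add(590, -88) = 502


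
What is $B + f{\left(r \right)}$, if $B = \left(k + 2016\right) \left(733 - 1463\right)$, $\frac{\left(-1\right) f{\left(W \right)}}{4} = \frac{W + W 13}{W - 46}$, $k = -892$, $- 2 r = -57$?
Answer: $- \frac{4102144}{5} \approx -8.2043 \cdot 10^{5}$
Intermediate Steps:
$r = \frac{57}{2}$ ($r = \left(- \frac{1}{2}\right) \left(-57\right) = \frac{57}{2} \approx 28.5$)
$f{\left(W \right)} = - \frac{56 W}{-46 + W}$ ($f{\left(W \right)} = - 4 \frac{W + W 13}{W - 46} = - 4 \frac{W + 13 W}{-46 + W} = - 4 \frac{14 W}{-46 + W} = - \frac{56 W}{-46 + W}$)
$B = -820520$ ($B = \left(-892 + 2016\right) \left(733 - 1463\right) = 1124 \left(-730\right) = -820520$)
$B + f{\left(r \right)} = -820520 - \frac{1596}{-46 + \frac{57}{2}} = -820520 - \frac{1596}{- \frac{35}{2}} = -820520 - 1596 \left(- \frac{2}{35}\right) = -820520 + \frac{456}{5} = - \frac{4102144}{5}$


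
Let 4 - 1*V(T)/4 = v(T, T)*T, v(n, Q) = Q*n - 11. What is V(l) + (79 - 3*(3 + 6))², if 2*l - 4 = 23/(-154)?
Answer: 20278586175/7304528 ≈ 2776.2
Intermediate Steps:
l = 593/308 (l = 2 + (23/(-154))/2 = 2 + (23*(-1/154))/2 = 2 + (½)*(-23/154) = 2 - 23/308 = 593/308 ≈ 1.9253)
v(n, Q) = -11 + Q*n
V(T) = 16 - 4*T*(-11 + T²) (V(T) = 16 - 4*(-11 + T*T)*T = 16 - 4*(-11 + T²)*T = 16 - 4*T*(-11 + T²))
V(l) + (79 - 3*(3 + 6))² = (16 - 4*593/308*(-11 + (593/308)²)) + (79 - 3*(3 + 6))² = (16 - 4*593/308*(-11 + 351649/94864)) + (79 - 3*9)² = (16 - 4*593/308*(-691855/94864)) + (79 - 27)² = (16 + 410270015/7304528) + 52² = 527142463/7304528 + 2704 = 20278586175/7304528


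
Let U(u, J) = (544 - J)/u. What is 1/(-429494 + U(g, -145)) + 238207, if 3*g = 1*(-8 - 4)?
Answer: 409398033651/1718665 ≈ 2.3821e+5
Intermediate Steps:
g = -4 (g = (1*(-8 - 4))/3 = (1*(-12))/3 = (⅓)*(-12) = -4)
U(u, J) = (544 - J)/u
1/(-429494 + U(g, -145)) + 238207 = 1/(-429494 + (544 - 1*(-145))/(-4)) + 238207 = 1/(-429494 - (544 + 145)/4) + 238207 = 1/(-429494 - ¼*689) + 238207 = 1/(-429494 - 689/4) + 238207 = 1/(-1718665/4) + 238207 = -4/1718665 + 238207 = 409398033651/1718665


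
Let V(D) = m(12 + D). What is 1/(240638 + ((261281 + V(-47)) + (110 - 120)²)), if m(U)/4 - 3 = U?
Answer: 1/501891 ≈ 1.9925e-6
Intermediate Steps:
m(U) = 12 + 4*U
V(D) = 60 + 4*D (V(D) = 12 + 4*(12 + D) = 12 + (48 + 4*D) = 60 + 4*D)
1/(240638 + ((261281 + V(-47)) + (110 - 120)²)) = 1/(240638 + ((261281 + (60 + 4*(-47))) + (110 - 120)²)) = 1/(240638 + ((261281 + (60 - 188)) + (-10)²)) = 1/(240638 + ((261281 - 128) + 100)) = 1/(240638 + (261153 + 100)) = 1/(240638 + 261253) = 1/501891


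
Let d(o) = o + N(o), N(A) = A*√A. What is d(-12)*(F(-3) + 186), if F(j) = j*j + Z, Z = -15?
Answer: -2160 - 4320*I*√3 ≈ -2160.0 - 7482.5*I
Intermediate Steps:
N(A) = A^(3/2)
d(o) = o + o^(3/2)
F(j) = -15 + j² (F(j) = j*j - 15 = j² - 15 = -15 + j²)
d(-12)*(F(-3) + 186) = (-12 + (-12)^(3/2))*((-15 + (-3)²) + 186) = (-12 - 24*I*√3)*((-15 + 9) + 186) = (-12 - 24*I*√3)*(-6 + 186) = (-12 - 24*I*√3)*180 = -2160 - 4320*I*√3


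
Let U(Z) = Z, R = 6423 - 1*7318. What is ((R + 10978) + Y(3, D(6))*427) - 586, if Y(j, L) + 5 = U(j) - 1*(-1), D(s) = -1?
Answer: 9070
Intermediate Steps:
R = -895 (R = 6423 - 7318 = -895)
Y(j, L) = -4 + j (Y(j, L) = -5 + (j - 1*(-1)) = -5 + (j + 1) = -5 + (1 + j) = -4 + j)
((R + 10978) + Y(3, D(6))*427) - 586 = ((-895 + 10978) + (-4 + 3)*427) - 586 = (10083 - 1*427) - 586 = (10083 - 427) - 586 = 9656 - 586 = 9070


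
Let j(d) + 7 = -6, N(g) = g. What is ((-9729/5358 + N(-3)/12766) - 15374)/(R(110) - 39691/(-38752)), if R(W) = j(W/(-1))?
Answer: 14452425403136/11256567309 ≈ 1283.9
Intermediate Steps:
j(d) = -13 (j(d) = -7 - 6 = -13)
R(W) = -13
((-9729/5358 + N(-3)/12766) - 15374)/(R(110) - 39691/(-38752)) = ((-9729/5358 - 3/12766) - 15374)/(-13 - 39691/(-38752)) = ((-9729*1/5358 - 3*1/12766) - 15374)/(-13 - 39691*(-1/38752)) = ((-69/38 - 3/12766) - 15374)/(-13 + 39691/38752) = (-220242/121277 - 15374)/(-464085/38752) = -1864732840/121277*(-38752/464085) = 14452425403136/11256567309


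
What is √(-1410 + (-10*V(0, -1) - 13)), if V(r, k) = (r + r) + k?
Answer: 3*I*√157 ≈ 37.59*I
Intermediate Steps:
V(r, k) = k + 2*r (V(r, k) = 2*r + k = k + 2*r)
√(-1410 + (-10*V(0, -1) - 13)) = √(-1410 + (-10*(-1 + 2*0) - 13)) = √(-1410 + (-10*(-1 + 0) - 13)) = √(-1410 + (-10*(-1) - 13)) = √(-1410 + (10 - 13)) = √(-1410 - 3) = √(-1413) = 3*I*√157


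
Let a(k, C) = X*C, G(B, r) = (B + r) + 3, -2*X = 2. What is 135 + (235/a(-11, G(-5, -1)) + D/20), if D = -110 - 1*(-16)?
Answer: 6259/30 ≈ 208.63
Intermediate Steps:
X = -1 (X = -1/2*2 = -1)
G(B, r) = 3 + B + r
a(k, C) = -C
D = -94 (D = -110 + 16 = -94)
135 + (235/a(-11, G(-5, -1)) + D/20) = 135 + (235/((-(3 - 5 - 1))) - 94/20) = 135 + (235/((-1*(-3))) - 94*1/20) = 135 + (235/3 - 47/10) = 135 + 2209/30 = 6259/30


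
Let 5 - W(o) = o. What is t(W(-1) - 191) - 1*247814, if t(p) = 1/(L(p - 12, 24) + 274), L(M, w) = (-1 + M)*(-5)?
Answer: -313236895/1264 ≈ -2.4781e+5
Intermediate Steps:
W(o) = 5 - o
L(M, w) = 5 - 5*M
t(p) = 1/(339 - 5*p) (t(p) = 1/((5 - 5*(p - 12)) + 274) = 1/((5 - 5*(-12 + p)) + 274) = 1/((5 + (60 - 5*p)) + 274) = 1/((65 - 5*p) + 274) = 1/(339 - 5*p))
t(W(-1) - 191) - 1*247814 = -1/(-339 + 5*((5 - 1*(-1)) - 191)) - 1*247814 = -1/(-339 + 5*((5 + 1) - 191)) - 247814 = -1/(-339 + 5*(6 - 191)) - 247814 = -1/(-339 + 5*(-185)) - 247814 = -1/(-339 - 925) - 247814 = -1/(-1264) - 247814 = -1*(-1/1264) - 247814 = 1/1264 - 247814 = -313236895/1264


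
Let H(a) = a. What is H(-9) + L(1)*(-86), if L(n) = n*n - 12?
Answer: 937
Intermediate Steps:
L(n) = -12 + n**2 (L(n) = n**2 - 12 = -12 + n**2)
H(-9) + L(1)*(-86) = -9 + (-12 + 1**2)*(-86) = -9 + (-12 + 1)*(-86) = -9 - 11*(-86) = -9 + 946 = 937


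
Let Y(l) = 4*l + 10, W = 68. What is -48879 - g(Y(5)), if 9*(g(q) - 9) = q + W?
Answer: -440090/9 ≈ -48899.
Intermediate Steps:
Y(l) = 10 + 4*l
g(q) = 149/9 + q/9 (g(q) = 9 + (q + 68)/9 = 9 + (68 + q)/9 = 9 + (68/9 + q/9) = 149/9 + q/9)
-48879 - g(Y(5)) = -48879 - (149/9 + (10 + 4*5)/9) = -48879 - (149/9 + (10 + 20)/9) = -48879 - (149/9 + (⅑)*30) = -48879 - (149/9 + 10/3) = -48879 - 1*179/9 = -48879 - 179/9 = -440090/9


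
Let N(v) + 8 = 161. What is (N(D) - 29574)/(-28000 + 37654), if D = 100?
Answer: -9807/3218 ≈ -3.0475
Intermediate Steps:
N(v) = 153 (N(v) = -8 + 161 = 153)
(N(D) - 29574)/(-28000 + 37654) = (153 - 29574)/(-28000 + 37654) = -29421/9654 = -29421*1/9654 = -9807/3218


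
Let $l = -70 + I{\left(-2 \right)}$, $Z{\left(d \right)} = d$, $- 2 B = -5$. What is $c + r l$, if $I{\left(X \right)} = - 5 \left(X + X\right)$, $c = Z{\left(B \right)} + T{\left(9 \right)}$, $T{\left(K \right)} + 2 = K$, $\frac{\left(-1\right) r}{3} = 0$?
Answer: $\frac{19}{2} \approx 9.5$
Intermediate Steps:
$r = 0$ ($r = \left(-3\right) 0 = 0$)
$T{\left(K \right)} = -2 + K$
$B = \frac{5}{2}$ ($B = \left(- \frac{1}{2}\right) \left(-5\right) = \frac{5}{2} \approx 2.5$)
$c = \frac{19}{2}$ ($c = \frac{5}{2} + \left(-2 + 9\right) = \frac{5}{2} + 7 = \frac{19}{2} \approx 9.5$)
$I{\left(X \right)} = - 10 X$ ($I{\left(X \right)} = - 5 \cdot 2 X = - 10 X$)
$l = -50$ ($l = -70 - -20 = -70 + 20 = -50$)
$c + r l = \frac{19}{2} + 0 \left(-50\right) = \frac{19}{2} + 0 = \frac{19}{2}$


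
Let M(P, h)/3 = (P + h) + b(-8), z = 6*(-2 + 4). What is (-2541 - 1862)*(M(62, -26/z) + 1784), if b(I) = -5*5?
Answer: -16630131/2 ≈ -8.3151e+6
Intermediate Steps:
b(I) = -25
z = 12 (z = 6*2 = 12)
M(P, h) = -75 + 3*P + 3*h (M(P, h) = 3*((P + h) - 25) = 3*(-25 + P + h) = -75 + 3*P + 3*h)
(-2541 - 1862)*(M(62, -26/z) + 1784) = (-2541 - 1862)*((-75 + 3*62 + 3*(-26/12)) + 1784) = -4403*((-75 + 186 + 3*(-26*1/12)) + 1784) = -4403*((-75 + 186 + 3*(-13/6)) + 1784) = -4403*((-75 + 186 - 13/2) + 1784) = -4403*(209/2 + 1784) = -4403*3777/2 = -16630131/2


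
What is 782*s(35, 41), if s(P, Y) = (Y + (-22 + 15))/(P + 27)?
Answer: 13294/31 ≈ 428.84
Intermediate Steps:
s(P, Y) = (-7 + Y)/(27 + P) (s(P, Y) = (Y - 7)/(27 + P) = (-7 + Y)/(27 + P))
782*s(35, 41) = 782*((-7 + 41)/(27 + 35)) = 782*(34/62) = 782*((1/62)*34) = 782*(17/31) = 13294/31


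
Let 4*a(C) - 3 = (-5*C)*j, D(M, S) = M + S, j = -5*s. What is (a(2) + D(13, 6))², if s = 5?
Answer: 108241/16 ≈ 6765.1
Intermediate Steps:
j = -25 (j = -5*5 = -25)
a(C) = ¾ + 125*C/4 (a(C) = ¾ + (-5*C*(-25))/4 = ¾ + (125*C)/4 = ¾ + 125*C/4)
(a(2) + D(13, 6))² = ((¾ + (125/4)*2) + (13 + 6))² = ((¾ + 125/2) + 19)² = (253/4 + 19)² = (329/4)² = 108241/16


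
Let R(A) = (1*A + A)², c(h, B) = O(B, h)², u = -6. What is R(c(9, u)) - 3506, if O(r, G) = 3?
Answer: -3182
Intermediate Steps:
c(h, B) = 9 (c(h, B) = 3² = 9)
R(A) = 4*A² (R(A) = (A + A)² = (2*A)² = 4*A²)
R(c(9, u)) - 3506 = 4*9² - 3506 = 4*81 - 3506 = 324 - 3506 = -3182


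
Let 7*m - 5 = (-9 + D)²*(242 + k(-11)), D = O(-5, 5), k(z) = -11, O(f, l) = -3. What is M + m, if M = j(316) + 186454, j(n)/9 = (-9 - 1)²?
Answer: 1344747/7 ≈ 1.9211e+5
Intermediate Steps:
D = -3
j(n) = 900 (j(n) = 9*(-9 - 1)² = 9*(-10)² = 9*100 = 900)
m = 33269/7 (m = 5/7 + ((-9 - 3)²*(242 - 11))/7 = 5/7 + ((-12)²*231)/7 = 5/7 + (144*231)/7 = 5/7 + (⅐)*33264 = 5/7 + 4752 = 33269/7 ≈ 4752.7)
M = 187354 (M = 900 + 186454 = 187354)
M + m = 187354 + 33269/7 = 1344747/7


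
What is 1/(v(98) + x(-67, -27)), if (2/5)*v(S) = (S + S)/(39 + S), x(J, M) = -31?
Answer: -137/3757 ≈ -0.036465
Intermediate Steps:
v(S) = 5*S/(39 + S) (v(S) = 5*((S + S)/(39 + S))/2 = 5*((2*S)/(39 + S))/2 = 5*(2*S/(39 + S))/2 = 5*S/(39 + S))
1/(v(98) + x(-67, -27)) = 1/(5*98/(39 + 98) - 31) = 1/(5*98/137 - 31) = 1/(5*98*(1/137) - 31) = 1/(490/137 - 31) = 1/(-3757/137) = -137/3757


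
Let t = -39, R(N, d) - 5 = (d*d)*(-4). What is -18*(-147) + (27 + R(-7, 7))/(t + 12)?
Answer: 71606/27 ≈ 2652.1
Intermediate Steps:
R(N, d) = 5 - 4*d² (R(N, d) = 5 + (d*d)*(-4) = 5 + d²*(-4) = 5 - 4*d²)
-18*(-147) + (27 + R(-7, 7))/(t + 12) = -18*(-147) + (27 + (5 - 4*7²))/(-39 + 12) = 2646 + (27 + (5 - 4*49))/(-27) = 2646 + (27 + (5 - 196))*(-1/27) = 2646 + (27 - 191)*(-1/27) = 2646 - 164*(-1/27) = 2646 + 164/27 = 71606/27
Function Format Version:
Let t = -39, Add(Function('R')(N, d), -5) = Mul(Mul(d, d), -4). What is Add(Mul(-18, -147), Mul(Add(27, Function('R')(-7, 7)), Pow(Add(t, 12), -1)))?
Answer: Rational(71606, 27) ≈ 2652.1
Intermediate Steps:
Function('R')(N, d) = Add(5, Mul(-4, Pow(d, 2))) (Function('R')(N, d) = Add(5, Mul(Mul(d, d), -4)) = Add(5, Mul(Pow(d, 2), -4)) = Add(5, Mul(-4, Pow(d, 2))))
Add(Mul(-18, -147), Mul(Add(27, Function('R')(-7, 7)), Pow(Add(t, 12), -1))) = Add(Mul(-18, -147), Mul(Add(27, Add(5, Mul(-4, Pow(7, 2)))), Pow(Add(-39, 12), -1))) = Add(2646, Mul(Add(27, Add(5, Mul(-4, 49))), Pow(-27, -1))) = Add(2646, Mul(Add(27, Add(5, -196)), Rational(-1, 27))) = Add(2646, Mul(Add(27, -191), Rational(-1, 27))) = Add(2646, Mul(-164, Rational(-1, 27))) = Add(2646, Rational(164, 27)) = Rational(71606, 27)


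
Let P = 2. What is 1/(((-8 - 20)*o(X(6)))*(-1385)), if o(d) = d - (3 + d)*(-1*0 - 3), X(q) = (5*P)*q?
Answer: 1/9656220 ≈ 1.0356e-7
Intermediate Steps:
X(q) = 10*q (X(q) = (5*2)*q = 10*q)
o(d) = 9 + 4*d (o(d) = d - (3 + d)*(0 - 3) = d - (3 + d)*(-3) = d - (-9 - 3*d) = d + (9 + 3*d) = 9 + 4*d)
1/(((-8 - 20)*o(X(6)))*(-1385)) = 1/(((-8 - 20)*(9 + 4*(10*6)))*(-1385)) = 1/(-28*(9 + 4*60)*(-1385)) = 1/(-28*(9 + 240)*(-1385)) = 1/(-28*249*(-1385)) = 1/(-6972*(-1385)) = 1/9656220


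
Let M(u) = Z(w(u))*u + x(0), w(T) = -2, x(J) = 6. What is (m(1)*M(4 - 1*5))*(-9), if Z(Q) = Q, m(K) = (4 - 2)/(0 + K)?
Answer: -144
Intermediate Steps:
m(K) = 2/K
M(u) = 6 - 2*u (M(u) = -2*u + 6 = 6 - 2*u)
(m(1)*M(4 - 1*5))*(-9) = ((2/1)*(6 - 2*(4 - 1*5)))*(-9) = ((2*1)*(6 - 2*(4 - 5)))*(-9) = (2*(6 - 2*(-1)))*(-9) = (2*(6 + 2))*(-9) = (2*8)*(-9) = 16*(-9) = -144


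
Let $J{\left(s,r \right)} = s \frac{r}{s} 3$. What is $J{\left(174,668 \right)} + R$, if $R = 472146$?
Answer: $474150$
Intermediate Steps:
$J{\left(s,r \right)} = 3 r$ ($J{\left(s,r \right)} = r 3 = 3 r$)
$J{\left(174,668 \right)} + R = 3 \cdot 668 + 472146 = 2004 + 472146 = 474150$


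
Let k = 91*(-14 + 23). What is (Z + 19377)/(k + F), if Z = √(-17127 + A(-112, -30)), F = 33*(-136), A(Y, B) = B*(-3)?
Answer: -6459/1223 - I*√1893/1223 ≈ -5.2813 - 0.035575*I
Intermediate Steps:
A(Y, B) = -3*B
F = -4488
Z = 3*I*√1893 (Z = √(-17127 - 3*(-30)) = √(-17127 + 90) = √(-17037) = 3*I*√1893 ≈ 130.53*I)
k = 819 (k = 91*9 = 819)
(Z + 19377)/(k + F) = (3*I*√1893 + 19377)/(819 - 4488) = (19377 + 3*I*√1893)/(-3669) = (19377 + 3*I*√1893)*(-1/3669) = -6459/1223 - I*√1893/1223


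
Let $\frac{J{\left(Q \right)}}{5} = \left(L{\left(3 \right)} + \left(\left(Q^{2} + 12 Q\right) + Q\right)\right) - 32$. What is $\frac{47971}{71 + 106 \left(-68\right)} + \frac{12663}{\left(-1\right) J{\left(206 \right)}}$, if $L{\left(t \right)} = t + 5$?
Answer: $- \frac{403905103}{59593950} \approx -6.7776$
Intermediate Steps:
$L{\left(t \right)} = 5 + t$
$J{\left(Q \right)} = -120 + 5 Q^{2} + 65 Q$ ($J{\left(Q \right)} = 5 \left(\left(\left(5 + 3\right) + \left(\left(Q^{2} + 12 Q\right) + Q\right)\right) - 32\right) = 5 \left(\left(8 + \left(Q^{2} + 13 Q\right)\right) - 32\right) = 5 \left(\left(8 + Q^{2} + 13 Q\right) - 32\right) = 5 \left(-24 + Q^{2} + 13 Q\right) = -120 + 5 Q^{2} + 65 Q$)
$\frac{47971}{71 + 106 \left(-68\right)} + \frac{12663}{\left(-1\right) J{\left(206 \right)}} = \frac{47971}{71 + 106 \left(-68\right)} + \frac{12663}{\left(-1\right) \left(-120 + 5 \cdot 206^{2} + 65 \cdot 206\right)} = \frac{47971}{71 - 7208} + \frac{12663}{\left(-1\right) \left(-120 + 5 \cdot 42436 + 13390\right)} = \frac{47971}{-7137} + \frac{12663}{\left(-1\right) \left(-120 + 212180 + 13390\right)} = 47971 \left(- \frac{1}{7137}\right) + \frac{12663}{\left(-1\right) 225450} = - \frac{47971}{7137} + \frac{12663}{-225450} = - \frac{47971}{7137} + 12663 \left(- \frac{1}{225450}\right) = - \frac{47971}{7137} - \frac{469}{8350} = - \frac{403905103}{59593950}$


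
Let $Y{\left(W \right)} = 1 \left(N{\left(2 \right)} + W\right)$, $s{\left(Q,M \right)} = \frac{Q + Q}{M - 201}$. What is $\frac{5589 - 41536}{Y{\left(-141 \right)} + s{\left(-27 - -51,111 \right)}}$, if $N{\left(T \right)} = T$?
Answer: $\frac{539205}{2093} \approx 257.62$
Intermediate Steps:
$s{\left(Q,M \right)} = \frac{2 Q}{-201 + M}$
$Y{\left(W \right)} = 2 + W$ ($Y{\left(W \right)} = 1 \left(2 + W\right) = 2 + W$)
$\frac{5589 - 41536}{Y{\left(-141 \right)} + s{\left(-27 - -51,111 \right)}} = \frac{5589 - 41536}{\left(2 - 141\right) + \frac{2 \left(-27 - -51\right)}{-201 + 111}} = - \frac{35947}{-139 + \frac{2 \left(-27 + 51\right)}{-90}} = - \frac{35947}{-139 + 2 \cdot 24 \left(- \frac{1}{90}\right)} = - \frac{35947}{-139 - \frac{8}{15}} = - \frac{35947}{- \frac{2093}{15}} = \left(-35947\right) \left(- \frac{15}{2093}\right) = \frac{539205}{2093}$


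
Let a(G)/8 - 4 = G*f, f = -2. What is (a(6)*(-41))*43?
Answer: 112832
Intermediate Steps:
a(G) = 32 - 16*G (a(G) = 32 + 8*(G*(-2)) = 32 + 8*(-2*G) = 32 - 16*G)
(a(6)*(-41))*43 = ((32 - 16*6)*(-41))*43 = ((32 - 96)*(-41))*43 = -64*(-41)*43 = 2624*43 = 112832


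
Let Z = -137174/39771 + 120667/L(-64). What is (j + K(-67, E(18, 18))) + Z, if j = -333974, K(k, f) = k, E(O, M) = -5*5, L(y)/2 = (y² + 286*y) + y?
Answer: -379219882318297/1135223424 ≈ -3.3405e+5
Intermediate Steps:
L(y) = 2*y² + 574*y (L(y) = 2*((y² + 286*y) + y) = 2*(y² + 287*y) = 2*y² + 574*y)
E(O, M) = -25
Z = -8714541913/1135223424 (Z = -137174/39771 + 120667/((2*(-64)*(287 - 64))) = -137174*1/39771 + 120667/((2*(-64)*223)) = -137174/39771 + 120667/(-28544) = -137174/39771 + 120667*(-1/28544) = -137174/39771 - 120667/28544 = -8714541913/1135223424 ≈ -7.6765)
(j + K(-67, E(18, 18))) + Z = (-333974 - 67) - 8714541913/1135223424 = -334041 - 8714541913/1135223424 = -379219882318297/1135223424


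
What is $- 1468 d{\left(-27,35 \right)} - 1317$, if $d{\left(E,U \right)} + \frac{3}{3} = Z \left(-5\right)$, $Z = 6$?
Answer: $44191$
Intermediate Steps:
$d{\left(E,U \right)} = -31$ ($d{\left(E,U \right)} = -1 + 6 \left(-5\right) = -1 - 30 = -31$)
$- 1468 d{\left(-27,35 \right)} - 1317 = \left(-1468\right) \left(-31\right) - 1317 = 45508 - 1317 = 44191$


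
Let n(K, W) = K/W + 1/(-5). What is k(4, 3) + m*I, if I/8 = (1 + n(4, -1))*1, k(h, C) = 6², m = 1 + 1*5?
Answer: -588/5 ≈ -117.60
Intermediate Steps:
m = 6 (m = 1 + 5 = 6)
k(h, C) = 36
n(K, W) = -⅕ + K/W (n(K, W) = K/W + 1*(-⅕) = K/W - ⅕ = -⅕ + K/W)
I = -128/5 (I = 8*((1 + (4 - ⅕*(-1))/(-1))*1) = 8*((1 - (4 + ⅕))*1) = 8*((1 - 1*21/5)*1) = 8*((1 - 21/5)*1) = 8*(-16/5*1) = 8*(-16/5) = -128/5 ≈ -25.600)
k(4, 3) + m*I = 36 + 6*(-128/5) = 36 - 768/5 = -588/5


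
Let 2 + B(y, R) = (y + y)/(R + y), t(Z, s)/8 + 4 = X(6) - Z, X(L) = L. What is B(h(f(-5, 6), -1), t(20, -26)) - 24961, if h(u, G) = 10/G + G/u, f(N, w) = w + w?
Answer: -46156345/1849 ≈ -24963.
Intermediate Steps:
f(N, w) = 2*w
t(Z, s) = 16 - 8*Z (t(Z, s) = -32 + 8*(6 - Z) = -32 + (48 - 8*Z) = 16 - 8*Z)
B(y, R) = -2 + 2*y/(R + y) (B(y, R) = -2 + (y + y)/(R + y) = -2 + (2*y)/(R + y) = -2 + 2*y/(R + y))
B(h(f(-5, 6), -1), t(20, -26)) - 24961 = -2*(16 - 8*20)/((16 - 8*20) + (10/(-1) - 1/(2*6))) - 24961 = -2*(16 - 160)/((16 - 160) + (10*(-1) - 1/12)) - 24961 = -2*(-144)/(-144 + (-10 - 1*1/12)) - 24961 = -2*(-144)/(-144 + (-10 - 1/12)) - 24961 = -2*(-144)/(-144 - 121/12) - 24961 = -2*(-144)/(-1849/12) - 24961 = -2*(-144)*(-12/1849) - 24961 = -3456/1849 - 24961 = -46156345/1849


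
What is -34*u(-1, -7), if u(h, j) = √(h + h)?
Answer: -34*I*√2 ≈ -48.083*I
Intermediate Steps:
u(h, j) = √2*√h (u(h, j) = √(2*h) = √2*√h)
-34*u(-1, -7) = -34*√2*√(-1) = -34*√2*I = -34*I*√2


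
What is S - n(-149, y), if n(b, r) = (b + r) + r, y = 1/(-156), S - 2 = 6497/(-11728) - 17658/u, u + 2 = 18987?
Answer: 1298445878969/8683587120 ≈ 149.53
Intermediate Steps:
u = 18985 (u = -2 + 18987 = 18985)
S = 114873591/222656080 (S = 2 + (6497/(-11728) - 17658/18985) = 2 + (6497*(-1/11728) - 17658*1/18985) = 2 + (-6497/11728 - 17658/18985) = 2 - 330438569/222656080 = 114873591/222656080 ≈ 0.51592)
y = -1/156 ≈ -0.0064103
n(b, r) = b + 2*r
S - n(-149, y) = 114873591/222656080 - (-149 + 2*(-1/156)) = 114873591/222656080 - (-149 - 1/78) = 114873591/222656080 - 1*(-11623/78) = 114873591/222656080 + 11623/78 = 1298445878969/8683587120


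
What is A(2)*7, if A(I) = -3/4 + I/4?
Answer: -7/4 ≈ -1.7500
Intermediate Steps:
A(I) = -3/4 + I/4 (A(I) = -3*1/4 + I*(1/4) = -3/4 + I/4)
A(2)*7 = (-3/4 + (1/4)*2)*7 = (-3/4 + 1/2)*7 = -1/4*7 = -7/4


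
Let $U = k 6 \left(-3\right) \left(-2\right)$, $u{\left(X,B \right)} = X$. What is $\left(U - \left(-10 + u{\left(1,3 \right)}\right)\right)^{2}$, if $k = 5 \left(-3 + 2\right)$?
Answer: $29241$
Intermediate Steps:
$k = -5$ ($k = 5 \left(-1\right) = -5$)
$U = -180$ ($U = - 5 \cdot 6 \left(-3\right) \left(-2\right) = \left(-5\right) \left(-18\right) \left(-2\right) = 90 \left(-2\right) = -180$)
$\left(U - \left(-10 + u{\left(1,3 \right)}\right)\right)^{2} = \left(-180 + \left(10 - 1\right)\right)^{2} = \left(-180 + 9\right)^{2} = \left(-171\right)^{2} = 29241$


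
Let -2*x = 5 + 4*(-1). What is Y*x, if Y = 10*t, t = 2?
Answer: -10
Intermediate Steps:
Y = 20 (Y = 10*2 = 20)
x = -½ (x = -(5 + 4*(-1))/2 = -(5 - 4)/2 = -½*1 = -½ ≈ -0.50000)
Y*x = 20*(-½) = -10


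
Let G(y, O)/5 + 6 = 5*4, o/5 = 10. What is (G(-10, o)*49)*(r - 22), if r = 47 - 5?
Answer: 68600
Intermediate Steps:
o = 50 (o = 5*10 = 50)
G(y, O) = 70 (G(y, O) = -30 + 5*(5*4) = -30 + 5*20 = -30 + 100 = 70)
r = 42
(G(-10, o)*49)*(r - 22) = (70*49)*(42 - 22) = 3430*20 = 68600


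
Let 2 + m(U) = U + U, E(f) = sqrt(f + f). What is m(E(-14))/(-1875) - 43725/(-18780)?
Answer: 5468129/2347500 - 4*I*sqrt(7)/1875 ≈ 2.3293 - 0.0056443*I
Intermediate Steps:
E(f) = sqrt(2)*sqrt(f) (E(f) = sqrt(2*f) = sqrt(2)*sqrt(f))
m(U) = -2 + 2*U (m(U) = -2 + (U + U) = -2 + 2*U)
m(E(-14))/(-1875) - 43725/(-18780) = (-2 + 2*(sqrt(2)*sqrt(-14)))/(-1875) - 43725/(-18780) = (-2 + 2*(sqrt(2)*(I*sqrt(14))))*(-1/1875) - 43725*(-1/18780) = (-2 + 2*(2*I*sqrt(7)))*(-1/1875) + 2915/1252 = (-2 + 4*I*sqrt(7))*(-1/1875) + 2915/1252 = (2/1875 - 4*I*sqrt(7)/1875) + 2915/1252 = 5468129/2347500 - 4*I*sqrt(7)/1875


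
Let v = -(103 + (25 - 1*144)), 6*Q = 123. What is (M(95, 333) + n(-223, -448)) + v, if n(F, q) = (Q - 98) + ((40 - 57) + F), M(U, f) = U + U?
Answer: -223/2 ≈ -111.50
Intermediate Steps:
Q = 41/2 (Q = (⅙)*123 = 41/2 ≈ 20.500)
M(U, f) = 2*U
v = 16 (v = -(103 + (25 - 144)) = -(103 - 119) = -1*(-16) = 16)
n(F, q) = -189/2 + F (n(F, q) = (41/2 - 98) + ((40 - 57) + F) = -155/2 + (-17 + F) = -189/2 + F)
(M(95, 333) + n(-223, -448)) + v = (2*95 + (-189/2 - 223)) + 16 = (190 - 635/2) + 16 = -255/2 + 16 = -223/2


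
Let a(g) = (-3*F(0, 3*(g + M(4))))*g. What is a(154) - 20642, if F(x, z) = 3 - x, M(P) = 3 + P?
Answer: -22028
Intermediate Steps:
a(g) = -9*g (a(g) = (-3*(3 - 1*0))*g = (-3*(3 + 0))*g = (-3*3)*g = -9*g)
a(154) - 20642 = -9*154 - 20642 = -1386 - 20642 = -22028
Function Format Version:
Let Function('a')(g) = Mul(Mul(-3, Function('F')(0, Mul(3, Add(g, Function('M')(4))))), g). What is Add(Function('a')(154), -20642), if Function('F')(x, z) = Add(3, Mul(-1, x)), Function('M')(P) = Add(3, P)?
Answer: -22028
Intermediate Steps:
Function('a')(g) = Mul(-9, g) (Function('a')(g) = Mul(Mul(-3, Add(3, Mul(-1, 0))), g) = Mul(Mul(-3, Add(3, 0)), g) = Mul(Mul(-3, 3), g) = Mul(-9, g))
Add(Function('a')(154), -20642) = Add(Mul(-9, 154), -20642) = Add(-1386, -20642) = -22028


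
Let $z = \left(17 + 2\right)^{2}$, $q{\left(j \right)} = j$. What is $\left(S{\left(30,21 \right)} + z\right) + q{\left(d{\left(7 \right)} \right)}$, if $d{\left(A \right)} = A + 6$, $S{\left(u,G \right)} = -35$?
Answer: $339$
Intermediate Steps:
$d{\left(A \right)} = 6 + A$
$z = 361$ ($z = 19^{2} = 361$)
$\left(S{\left(30,21 \right)} + z\right) + q{\left(d{\left(7 \right)} \right)} = \left(-35 + 361\right) + \left(6 + 7\right) = 326 + 13 = 339$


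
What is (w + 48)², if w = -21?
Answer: 729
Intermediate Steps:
(w + 48)² = (-21 + 48)² = 27² = 729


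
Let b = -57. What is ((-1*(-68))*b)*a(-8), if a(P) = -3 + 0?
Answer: 11628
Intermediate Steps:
a(P) = -3
((-1*(-68))*b)*a(-8) = (-1*(-68)*(-57))*(-3) = (68*(-57))*(-3) = -3876*(-3) = 11628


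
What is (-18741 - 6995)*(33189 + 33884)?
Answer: -1726190728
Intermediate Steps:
(-18741 - 6995)*(33189 + 33884) = -25736*67073 = -1726190728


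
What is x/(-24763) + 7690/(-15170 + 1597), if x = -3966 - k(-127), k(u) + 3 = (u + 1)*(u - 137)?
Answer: 314854601/336108199 ≈ 0.93677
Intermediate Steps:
k(u) = -3 + (1 + u)*(-137 + u) (k(u) = -3 + (u + 1)*(u - 137) = -3 + (1 + u)*(-137 + u))
x = -37227 (x = -3966 - (-140 + (-127)² - 136*(-127)) = -3966 - (-140 + 16129 + 17272) = -3966 - 1*33261 = -3966 - 33261 = -37227)
x/(-24763) + 7690/(-15170 + 1597) = -37227/(-24763) + 7690/(-15170 + 1597) = -37227*(-1/24763) + 7690/(-13573) = 37227/24763 + 7690*(-1/13573) = 37227/24763 - 7690/13573 = 314854601/336108199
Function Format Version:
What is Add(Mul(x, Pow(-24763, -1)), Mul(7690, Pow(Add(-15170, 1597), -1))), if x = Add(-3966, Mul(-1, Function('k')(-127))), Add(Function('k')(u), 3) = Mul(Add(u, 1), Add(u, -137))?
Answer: Rational(314854601, 336108199) ≈ 0.93677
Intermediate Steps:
Function('k')(u) = Add(-3, Mul(Add(1, u), Add(-137, u))) (Function('k')(u) = Add(-3, Mul(Add(u, 1), Add(u, -137))) = Add(-3, Mul(Add(1, u), Add(-137, u))))
x = -37227 (x = Add(-3966, Mul(-1, Add(-140, Pow(-127, 2), Mul(-136, -127)))) = Add(-3966, Mul(-1, Add(-140, 16129, 17272))) = Add(-3966, Mul(-1, 33261)) = Add(-3966, -33261) = -37227)
Add(Mul(x, Pow(-24763, -1)), Mul(7690, Pow(Add(-15170, 1597), -1))) = Add(Mul(-37227, Pow(-24763, -1)), Mul(7690, Pow(Add(-15170, 1597), -1))) = Add(Mul(-37227, Rational(-1, 24763)), Mul(7690, Pow(-13573, -1))) = Add(Rational(37227, 24763), Mul(7690, Rational(-1, 13573))) = Add(Rational(37227, 24763), Rational(-7690, 13573)) = Rational(314854601, 336108199)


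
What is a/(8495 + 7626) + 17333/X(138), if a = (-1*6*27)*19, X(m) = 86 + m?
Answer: 39819403/515872 ≈ 77.188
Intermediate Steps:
a = -3078 (a = -6*27*19 = -162*19 = -3078)
a/(8495 + 7626) + 17333/X(138) = -3078/(8495 + 7626) + 17333/(86 + 138) = -3078/16121 + 17333/224 = 39819403/515872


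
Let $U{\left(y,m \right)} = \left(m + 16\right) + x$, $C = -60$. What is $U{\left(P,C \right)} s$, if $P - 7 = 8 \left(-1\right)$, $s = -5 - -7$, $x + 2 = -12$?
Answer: $-116$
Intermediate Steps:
$x = -14$ ($x = -2 - 12 = -14$)
$s = 2$ ($s = -5 + 7 = 2$)
$P = -1$ ($P = 7 + 8 \left(-1\right) = 7 - 8 = -1$)
$U{\left(y,m \right)} = 2 + m$ ($U{\left(y,m \right)} = \left(m + 16\right) - 14 = \left(16 + m\right) - 14 = 2 + m$)
$U{\left(P,C \right)} s = \left(2 - 60\right) 2 = \left(-58\right) 2 = -116$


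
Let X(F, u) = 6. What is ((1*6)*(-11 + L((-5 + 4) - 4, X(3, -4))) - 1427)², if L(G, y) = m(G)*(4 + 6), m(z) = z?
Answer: 3214849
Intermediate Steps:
L(G, y) = 10*G (L(G, y) = G*(4 + 6) = G*10 = 10*G)
((1*6)*(-11 + L((-5 + 4) - 4, X(3, -4))) - 1427)² = ((1*6)*(-11 + 10*((-5 + 4) - 4)) - 1427)² = (6*(-11 + 10*(-1 - 4)) - 1427)² = (6*(-11 + 10*(-5)) - 1427)² = (6*(-11 - 50) - 1427)² = (6*(-61) - 1427)² = (-366 - 1427)² = (-1793)² = 3214849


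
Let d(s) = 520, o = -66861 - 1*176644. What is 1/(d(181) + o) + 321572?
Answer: 78137172419/242985 ≈ 3.2157e+5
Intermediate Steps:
o = -243505 (o = -66861 - 176644 = -243505)
1/(d(181) + o) + 321572 = 1/(520 - 243505) + 321572 = 1/(-242985) + 321572 = -1/242985 + 321572 = 78137172419/242985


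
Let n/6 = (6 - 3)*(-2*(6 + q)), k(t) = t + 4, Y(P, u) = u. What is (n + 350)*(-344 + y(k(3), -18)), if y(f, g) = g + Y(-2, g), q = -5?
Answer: -119320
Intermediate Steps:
k(t) = 4 + t
n = -36 (n = 6*((6 - 3)*(-2*(6 - 5))) = 6*(3*(-2*1)) = 6*(3*(-2)) = 6*(-6) = -36)
y(f, g) = 2*g (y(f, g) = g + g = 2*g)
(n + 350)*(-344 + y(k(3), -18)) = (-36 + 350)*(-344 + 2*(-18)) = 314*(-344 - 36) = 314*(-380) = -119320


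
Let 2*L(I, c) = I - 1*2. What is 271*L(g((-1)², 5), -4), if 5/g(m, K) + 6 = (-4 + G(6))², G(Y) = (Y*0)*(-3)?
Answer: -813/4 ≈ -203.25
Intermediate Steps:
G(Y) = 0 (G(Y) = 0*(-3) = 0)
g(m, K) = ½ (g(m, K) = 5/(-6 + (-4 + 0)²) = 5/(-6 + (-4)²) = 5/(-6 + 16) = 5/10 = 5*(⅒) = ½)
L(I, c) = -1 + I/2 (L(I, c) = (I - 1*2)/2 = (I - 2)/2 = (-2 + I)/2 = -1 + I/2)
271*L(g((-1)², 5), -4) = 271*(-1 + (½)*(½)) = 271*(-1 + ¼) = 271*(-¾) = -813/4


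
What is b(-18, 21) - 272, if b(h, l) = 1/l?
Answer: -5711/21 ≈ -271.95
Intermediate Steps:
b(-18, 21) - 272 = 1/21 - 272 = -5711/21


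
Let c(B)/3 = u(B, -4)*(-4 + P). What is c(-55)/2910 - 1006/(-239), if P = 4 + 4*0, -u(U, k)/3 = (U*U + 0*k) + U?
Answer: 1006/239 ≈ 4.2092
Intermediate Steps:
u(U, k) = -3*U - 3*U² (u(U, k) = -3*((U*U + 0*k) + U) = -3*((U² + 0) + U) = -3*(U² + U) = -3*(U + U²) = -3*U - 3*U²)
P = 4 (P = 4 + 0 = 4)
c(B) = 0 (c(B) = 3*((-3*B*(1 + B))*(-4 + 4)) = 3*(-3*B*(1 + B)*0) = 3*0 = 0)
c(-55)/2910 - 1006/(-239) = 0/2910 - 1006/(-239) = 0*(1/2910) - 1006*(-1/239) = 0 + 1006/239 = 1006/239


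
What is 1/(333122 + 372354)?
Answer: 1/705476 ≈ 1.4175e-6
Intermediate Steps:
1/(333122 + 372354) = 1/705476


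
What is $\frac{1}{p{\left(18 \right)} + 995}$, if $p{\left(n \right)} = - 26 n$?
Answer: $\frac{1}{527} \approx 0.0018975$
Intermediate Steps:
$\frac{1}{p{\left(18 \right)} + 995} = \frac{1}{\left(-26\right) 18 + 995} = \frac{1}{-468 + 995} = \frac{1}{527}$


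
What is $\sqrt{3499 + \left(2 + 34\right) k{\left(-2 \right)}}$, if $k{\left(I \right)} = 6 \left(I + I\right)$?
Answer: $\sqrt{2635} \approx 51.332$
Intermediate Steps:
$k{\left(I \right)} = 12 I$ ($k{\left(I \right)} = 6 \cdot 2 I = 12 I$)
$\sqrt{3499 + \left(2 + 34\right) k{\left(-2 \right)}} = \sqrt{3499 + \left(2 + 34\right) 12 \left(-2\right)} = \sqrt{3499 + 36 \left(-24\right)} = \sqrt{3499 - 864} = \sqrt{2635}$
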